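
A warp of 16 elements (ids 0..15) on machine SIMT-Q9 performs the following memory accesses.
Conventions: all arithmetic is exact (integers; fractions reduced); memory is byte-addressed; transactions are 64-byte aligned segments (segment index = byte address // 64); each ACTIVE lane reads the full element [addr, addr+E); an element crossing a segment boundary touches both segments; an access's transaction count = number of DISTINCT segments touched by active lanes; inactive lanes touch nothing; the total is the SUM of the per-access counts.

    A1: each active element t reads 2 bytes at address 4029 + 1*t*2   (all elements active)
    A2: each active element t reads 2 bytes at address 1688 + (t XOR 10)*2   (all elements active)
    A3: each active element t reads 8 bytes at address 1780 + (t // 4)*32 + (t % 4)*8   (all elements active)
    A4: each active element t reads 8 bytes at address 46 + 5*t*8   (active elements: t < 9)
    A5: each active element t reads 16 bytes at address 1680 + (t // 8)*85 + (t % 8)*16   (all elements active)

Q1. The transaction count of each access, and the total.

A1: 2 transactions
A2: 1 transaction
A3: 3 transactions
A4: 6 transactions
A5: 4 transactions

Answer: 2,1,3,6,4; total 16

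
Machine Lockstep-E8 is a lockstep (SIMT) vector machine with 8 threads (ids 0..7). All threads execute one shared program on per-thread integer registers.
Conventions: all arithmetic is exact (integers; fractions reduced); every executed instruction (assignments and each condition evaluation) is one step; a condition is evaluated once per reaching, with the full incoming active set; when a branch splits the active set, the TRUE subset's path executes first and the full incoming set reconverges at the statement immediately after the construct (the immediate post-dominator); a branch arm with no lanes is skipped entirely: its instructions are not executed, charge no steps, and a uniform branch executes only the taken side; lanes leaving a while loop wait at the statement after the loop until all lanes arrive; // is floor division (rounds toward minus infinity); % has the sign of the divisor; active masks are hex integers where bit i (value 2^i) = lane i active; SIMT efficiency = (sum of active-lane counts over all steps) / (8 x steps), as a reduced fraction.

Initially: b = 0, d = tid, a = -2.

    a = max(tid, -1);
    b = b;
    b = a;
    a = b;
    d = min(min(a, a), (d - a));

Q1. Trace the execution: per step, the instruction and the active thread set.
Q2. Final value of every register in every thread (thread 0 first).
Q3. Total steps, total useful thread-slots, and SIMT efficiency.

step 0: a <- max(tid, -1)            0xff
step 1: b <- b                       0xff
step 2: b <- a                       0xff
step 3: a <- b                       0xff
step 4: d <- min(min(a, a), (d - a)) 0xff

Answer: 5 steps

b: 0,1,2,3,4,5,6,7
d: 0,0,0,0,0,0,0,0
a: 0,1,2,3,4,5,6,7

steps = 5; useful = 40; efficiency = 40/40 = 1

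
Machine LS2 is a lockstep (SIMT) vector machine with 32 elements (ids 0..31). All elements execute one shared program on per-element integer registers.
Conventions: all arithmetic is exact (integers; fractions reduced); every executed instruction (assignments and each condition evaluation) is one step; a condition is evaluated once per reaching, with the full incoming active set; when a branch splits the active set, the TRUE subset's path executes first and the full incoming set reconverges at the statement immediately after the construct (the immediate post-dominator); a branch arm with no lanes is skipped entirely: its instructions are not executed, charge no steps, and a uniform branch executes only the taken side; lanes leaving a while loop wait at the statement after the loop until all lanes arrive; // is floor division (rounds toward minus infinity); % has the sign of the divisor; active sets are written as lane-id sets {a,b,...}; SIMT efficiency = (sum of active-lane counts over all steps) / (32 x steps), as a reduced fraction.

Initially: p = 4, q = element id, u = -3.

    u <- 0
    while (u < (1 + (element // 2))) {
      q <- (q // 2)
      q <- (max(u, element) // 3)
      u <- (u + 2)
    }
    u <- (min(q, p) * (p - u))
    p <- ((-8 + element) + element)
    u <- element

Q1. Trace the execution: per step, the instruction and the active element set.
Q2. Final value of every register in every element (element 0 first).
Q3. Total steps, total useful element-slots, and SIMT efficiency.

step 0: u <- 0                       {0,1,2,3,4,5,6,7,8,9,10,11,12,13,14,15,16,17,18,19,20,21,22,23,24,25,26,27,28,29,30,31}
step 1: eval (u < (1 + (element // 2))) {0,1,2,3,4,5,6,7,8,9,10,11,12,13,14,15,16,17,18,19,20,21,22,23,24,25,26,27,28,29,30,31}
step 2: q <- (q // 2)                {0,1,2,3,4,5,6,7,8,9,10,11,12,13,14,15,16,17,18,19,20,21,22,23,24,25,26,27,28,29,30,31}
step 3: q <- (max(u, element) // 3)  {0,1,2,3,4,5,6,7,8,9,10,11,12,13,14,15,16,17,18,19,20,21,22,23,24,25,26,27,28,29,30,31}
step 4: u <- (u + 2)                 {0,1,2,3,4,5,6,7,8,9,10,11,12,13,14,15,16,17,18,19,20,21,22,23,24,25,26,27,28,29,30,31}
step 5: eval (u < (1 + (element // 2))) {0,1,2,3,4,5,6,7,8,9,10,11,12,13,14,15,16,17,18,19,20,21,22,23,24,25,26,27,28,29,30,31}
step 6: q <- (q // 2)                {4,5,6,7,8,9,10,11,12,13,14,15,16,17,18,19,20,21,22,23,24,25,26,27,28,29,30,31}
step 7: q <- (max(u, element) // 3)  {4,5,6,7,8,9,10,11,12,13,14,15,16,17,18,19,20,21,22,23,24,25,26,27,28,29,30,31}
step 8: u <- (u + 2)                 {4,5,6,7,8,9,10,11,12,13,14,15,16,17,18,19,20,21,22,23,24,25,26,27,28,29,30,31}
step 9: eval (u < (1 + (element // 2))) {4,5,6,7,8,9,10,11,12,13,14,15,16,17,18,19,20,21,22,23,24,25,26,27,28,29,30,31}
step 10: q <- (q // 2)                {8,9,10,11,12,13,14,15,16,17,18,19,20,21,22,23,24,25,26,27,28,29,30,31}
step 11: q <- (max(u, element) // 3)  {8,9,10,11,12,13,14,15,16,17,18,19,20,21,22,23,24,25,26,27,28,29,30,31}
step 12: u <- (u + 2)                 {8,9,10,11,12,13,14,15,16,17,18,19,20,21,22,23,24,25,26,27,28,29,30,31}
step 13: eval (u < (1 + (element // 2))) {8,9,10,11,12,13,14,15,16,17,18,19,20,21,22,23,24,25,26,27,28,29,30,31}
step 14: q <- (q // 2)                {12,13,14,15,16,17,18,19,20,21,22,23,24,25,26,27,28,29,30,31}
step 15: q <- (max(u, element) // 3)  {12,13,14,15,16,17,18,19,20,21,22,23,24,25,26,27,28,29,30,31}
step 16: u <- (u + 2)                 {12,13,14,15,16,17,18,19,20,21,22,23,24,25,26,27,28,29,30,31}
step 17: eval (u < (1 + (element // 2))) {12,13,14,15,16,17,18,19,20,21,22,23,24,25,26,27,28,29,30,31}
step 18: q <- (q // 2)                {16,17,18,19,20,21,22,23,24,25,26,27,28,29,30,31}
step 19: q <- (max(u, element) // 3)  {16,17,18,19,20,21,22,23,24,25,26,27,28,29,30,31}
step 20: u <- (u + 2)                 {16,17,18,19,20,21,22,23,24,25,26,27,28,29,30,31}
step 21: eval (u < (1 + (element // 2))) {16,17,18,19,20,21,22,23,24,25,26,27,28,29,30,31}
step 22: q <- (q // 2)                {20,21,22,23,24,25,26,27,28,29,30,31}
step 23: q <- (max(u, element) // 3)  {20,21,22,23,24,25,26,27,28,29,30,31}
step 24: u <- (u + 2)                 {20,21,22,23,24,25,26,27,28,29,30,31}
step 25: eval (u < (1 + (element // 2))) {20,21,22,23,24,25,26,27,28,29,30,31}
step 26: q <- (q // 2)                {24,25,26,27,28,29,30,31}
step 27: q <- (max(u, element) // 3)  {24,25,26,27,28,29,30,31}
step 28: u <- (u + 2)                 {24,25,26,27,28,29,30,31}
step 29: eval (u < (1 + (element // 2))) {24,25,26,27,28,29,30,31}
step 30: q <- (q // 2)                {28,29,30,31}
step 31: q <- (max(u, element) // 3)  {28,29,30,31}
step 32: u <- (u + 2)                 {28,29,30,31}
step 33: eval (u < (1 + (element // 2))) {28,29,30,31}
step 34: u <- (min(q, p) * (p - u))   {0,1,2,3,4,5,6,7,8,9,10,11,12,13,14,15,16,17,18,19,20,21,22,23,24,25,26,27,28,29,30,31}
step 35: p <- ((-8 + element) + element) {0,1,2,3,4,5,6,7,8,9,10,11,12,13,14,15,16,17,18,19,20,21,22,23,24,25,26,27,28,29,30,31}
step 36: u <- element                 {0,1,2,3,4,5,6,7,8,9,10,11,12,13,14,15,16,17,18,19,20,21,22,23,24,25,26,27,28,29,30,31}

Answer: 37 steps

p: -8,-6,-4,-2,0,2,4,6,8,10,12,14,16,18,20,22,24,26,28,30,32,34,36,38,40,42,44,46,48,50,52,54
q: 0,0,0,1,1,1,2,2,2,3,3,3,4,4,4,5,5,5,6,6,6,7,7,7,8,8,8,9,9,9,10,10
u: 0,1,2,3,4,5,6,7,8,9,10,11,12,13,14,15,16,17,18,19,20,21,22,23,24,25,26,27,28,29,30,31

steps = 37; useful = 736; efficiency = 736/1184 = 23/37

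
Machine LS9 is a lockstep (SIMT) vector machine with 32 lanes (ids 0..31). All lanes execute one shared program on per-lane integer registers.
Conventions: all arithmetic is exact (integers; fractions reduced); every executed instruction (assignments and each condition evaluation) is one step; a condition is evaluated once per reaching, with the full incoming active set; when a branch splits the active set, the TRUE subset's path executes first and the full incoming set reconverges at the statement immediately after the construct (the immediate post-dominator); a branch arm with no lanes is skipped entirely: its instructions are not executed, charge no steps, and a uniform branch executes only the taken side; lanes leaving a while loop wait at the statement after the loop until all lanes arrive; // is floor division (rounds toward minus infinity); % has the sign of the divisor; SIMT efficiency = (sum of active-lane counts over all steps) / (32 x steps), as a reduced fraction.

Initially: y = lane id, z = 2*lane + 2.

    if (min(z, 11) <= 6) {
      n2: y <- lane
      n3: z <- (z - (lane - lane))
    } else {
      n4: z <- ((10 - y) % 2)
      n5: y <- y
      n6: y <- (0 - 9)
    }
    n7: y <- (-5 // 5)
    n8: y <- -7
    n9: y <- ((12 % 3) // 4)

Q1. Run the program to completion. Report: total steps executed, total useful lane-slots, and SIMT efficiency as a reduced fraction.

Answer: 9 steps, 221 useful, 221/288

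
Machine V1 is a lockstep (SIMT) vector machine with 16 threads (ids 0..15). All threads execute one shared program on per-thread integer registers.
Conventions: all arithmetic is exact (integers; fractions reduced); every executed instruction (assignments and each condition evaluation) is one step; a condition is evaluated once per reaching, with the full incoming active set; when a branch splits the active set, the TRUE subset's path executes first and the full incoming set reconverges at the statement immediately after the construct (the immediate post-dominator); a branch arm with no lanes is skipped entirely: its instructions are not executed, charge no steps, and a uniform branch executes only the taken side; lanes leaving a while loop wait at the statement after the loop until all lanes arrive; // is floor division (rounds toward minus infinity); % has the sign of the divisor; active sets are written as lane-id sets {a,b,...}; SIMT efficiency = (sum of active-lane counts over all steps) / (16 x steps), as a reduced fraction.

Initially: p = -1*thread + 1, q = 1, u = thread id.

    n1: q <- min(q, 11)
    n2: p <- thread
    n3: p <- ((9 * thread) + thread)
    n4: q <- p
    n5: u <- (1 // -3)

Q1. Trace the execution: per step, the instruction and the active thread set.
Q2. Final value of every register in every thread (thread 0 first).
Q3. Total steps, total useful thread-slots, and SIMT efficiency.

step 0: q <- min(q, 11)              {0,1,2,3,4,5,6,7,8,9,10,11,12,13,14,15}
step 1: p <- thread                  {0,1,2,3,4,5,6,7,8,9,10,11,12,13,14,15}
step 2: p <- ((9 * thread) + thread) {0,1,2,3,4,5,6,7,8,9,10,11,12,13,14,15}
step 3: q <- p                       {0,1,2,3,4,5,6,7,8,9,10,11,12,13,14,15}
step 4: u <- (1 // -3)               {0,1,2,3,4,5,6,7,8,9,10,11,12,13,14,15}

Answer: 5 steps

p: 0,10,20,30,40,50,60,70,80,90,100,110,120,130,140,150
q: 0,10,20,30,40,50,60,70,80,90,100,110,120,130,140,150
u: -1,-1,-1,-1,-1,-1,-1,-1,-1,-1,-1,-1,-1,-1,-1,-1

steps = 5; useful = 80; efficiency = 80/80 = 1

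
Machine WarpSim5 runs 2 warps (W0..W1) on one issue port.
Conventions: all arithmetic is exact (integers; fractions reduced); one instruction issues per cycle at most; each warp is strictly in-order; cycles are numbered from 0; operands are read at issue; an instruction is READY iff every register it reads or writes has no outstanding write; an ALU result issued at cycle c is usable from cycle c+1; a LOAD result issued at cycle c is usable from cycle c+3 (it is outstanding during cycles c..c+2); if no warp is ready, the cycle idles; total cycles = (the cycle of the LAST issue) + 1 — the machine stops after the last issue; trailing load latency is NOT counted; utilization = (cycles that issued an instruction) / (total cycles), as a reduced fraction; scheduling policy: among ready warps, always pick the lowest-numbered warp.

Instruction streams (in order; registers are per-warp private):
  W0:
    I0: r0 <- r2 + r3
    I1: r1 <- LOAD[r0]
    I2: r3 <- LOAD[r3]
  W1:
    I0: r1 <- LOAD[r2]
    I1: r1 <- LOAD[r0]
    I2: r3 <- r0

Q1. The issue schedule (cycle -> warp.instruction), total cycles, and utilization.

cycle 0: W0.I0
cycle 1: W0.I1
cycle 2: W0.I2
cycle 3: W1.I0
cycle 4: idle
cycle 5: idle
cycle 6: W1.I1
cycle 7: W1.I2

Answer: 8 cycles, utilization 3/4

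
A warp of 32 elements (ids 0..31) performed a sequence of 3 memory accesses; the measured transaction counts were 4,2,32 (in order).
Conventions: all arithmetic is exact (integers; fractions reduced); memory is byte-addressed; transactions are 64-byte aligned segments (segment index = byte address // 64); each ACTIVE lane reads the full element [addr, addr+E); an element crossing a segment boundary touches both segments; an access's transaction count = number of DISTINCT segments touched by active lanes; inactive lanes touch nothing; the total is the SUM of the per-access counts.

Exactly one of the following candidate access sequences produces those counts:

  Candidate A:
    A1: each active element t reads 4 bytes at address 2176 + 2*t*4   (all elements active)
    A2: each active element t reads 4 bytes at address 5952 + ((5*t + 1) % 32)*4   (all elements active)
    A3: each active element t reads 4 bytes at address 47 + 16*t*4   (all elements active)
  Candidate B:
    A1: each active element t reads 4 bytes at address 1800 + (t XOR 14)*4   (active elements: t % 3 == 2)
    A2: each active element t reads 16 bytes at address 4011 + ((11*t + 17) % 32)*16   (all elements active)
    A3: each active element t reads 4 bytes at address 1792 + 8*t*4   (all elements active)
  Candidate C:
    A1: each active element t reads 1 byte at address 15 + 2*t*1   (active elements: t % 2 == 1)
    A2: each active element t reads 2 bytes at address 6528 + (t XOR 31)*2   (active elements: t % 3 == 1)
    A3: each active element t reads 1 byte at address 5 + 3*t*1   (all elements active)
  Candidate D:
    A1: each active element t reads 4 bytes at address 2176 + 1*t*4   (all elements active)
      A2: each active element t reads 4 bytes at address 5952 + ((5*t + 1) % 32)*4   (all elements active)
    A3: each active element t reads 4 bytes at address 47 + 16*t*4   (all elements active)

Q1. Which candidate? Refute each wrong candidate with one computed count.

B: A1 gives 3 transactions, not 4
C: A1 gives 2 transactions, not 4
D: A1 gives 2 transactions, not 4
A: all counts match (4,2,32)

Answer: A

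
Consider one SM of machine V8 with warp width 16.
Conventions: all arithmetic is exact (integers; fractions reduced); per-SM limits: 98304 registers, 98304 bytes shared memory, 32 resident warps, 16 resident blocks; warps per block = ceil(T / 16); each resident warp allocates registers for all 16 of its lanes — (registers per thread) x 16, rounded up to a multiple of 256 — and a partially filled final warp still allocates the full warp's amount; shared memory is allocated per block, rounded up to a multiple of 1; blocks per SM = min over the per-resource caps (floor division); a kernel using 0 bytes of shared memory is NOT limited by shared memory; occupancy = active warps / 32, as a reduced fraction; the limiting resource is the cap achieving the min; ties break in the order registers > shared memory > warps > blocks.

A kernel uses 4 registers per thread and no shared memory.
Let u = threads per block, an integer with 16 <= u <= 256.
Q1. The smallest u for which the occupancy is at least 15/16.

Answer: u = 17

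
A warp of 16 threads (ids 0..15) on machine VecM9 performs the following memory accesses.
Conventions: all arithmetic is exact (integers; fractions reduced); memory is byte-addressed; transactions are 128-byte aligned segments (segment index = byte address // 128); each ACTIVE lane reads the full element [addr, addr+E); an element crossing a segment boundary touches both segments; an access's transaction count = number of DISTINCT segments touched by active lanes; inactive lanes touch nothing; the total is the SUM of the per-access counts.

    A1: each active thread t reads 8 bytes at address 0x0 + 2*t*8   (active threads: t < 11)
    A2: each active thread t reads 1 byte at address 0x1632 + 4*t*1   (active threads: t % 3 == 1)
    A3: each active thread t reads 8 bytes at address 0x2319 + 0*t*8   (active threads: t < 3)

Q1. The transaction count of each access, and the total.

A1: 2 transactions
A2: 1 transaction
A3: 1 transaction

Answer: 2,1,1; total 4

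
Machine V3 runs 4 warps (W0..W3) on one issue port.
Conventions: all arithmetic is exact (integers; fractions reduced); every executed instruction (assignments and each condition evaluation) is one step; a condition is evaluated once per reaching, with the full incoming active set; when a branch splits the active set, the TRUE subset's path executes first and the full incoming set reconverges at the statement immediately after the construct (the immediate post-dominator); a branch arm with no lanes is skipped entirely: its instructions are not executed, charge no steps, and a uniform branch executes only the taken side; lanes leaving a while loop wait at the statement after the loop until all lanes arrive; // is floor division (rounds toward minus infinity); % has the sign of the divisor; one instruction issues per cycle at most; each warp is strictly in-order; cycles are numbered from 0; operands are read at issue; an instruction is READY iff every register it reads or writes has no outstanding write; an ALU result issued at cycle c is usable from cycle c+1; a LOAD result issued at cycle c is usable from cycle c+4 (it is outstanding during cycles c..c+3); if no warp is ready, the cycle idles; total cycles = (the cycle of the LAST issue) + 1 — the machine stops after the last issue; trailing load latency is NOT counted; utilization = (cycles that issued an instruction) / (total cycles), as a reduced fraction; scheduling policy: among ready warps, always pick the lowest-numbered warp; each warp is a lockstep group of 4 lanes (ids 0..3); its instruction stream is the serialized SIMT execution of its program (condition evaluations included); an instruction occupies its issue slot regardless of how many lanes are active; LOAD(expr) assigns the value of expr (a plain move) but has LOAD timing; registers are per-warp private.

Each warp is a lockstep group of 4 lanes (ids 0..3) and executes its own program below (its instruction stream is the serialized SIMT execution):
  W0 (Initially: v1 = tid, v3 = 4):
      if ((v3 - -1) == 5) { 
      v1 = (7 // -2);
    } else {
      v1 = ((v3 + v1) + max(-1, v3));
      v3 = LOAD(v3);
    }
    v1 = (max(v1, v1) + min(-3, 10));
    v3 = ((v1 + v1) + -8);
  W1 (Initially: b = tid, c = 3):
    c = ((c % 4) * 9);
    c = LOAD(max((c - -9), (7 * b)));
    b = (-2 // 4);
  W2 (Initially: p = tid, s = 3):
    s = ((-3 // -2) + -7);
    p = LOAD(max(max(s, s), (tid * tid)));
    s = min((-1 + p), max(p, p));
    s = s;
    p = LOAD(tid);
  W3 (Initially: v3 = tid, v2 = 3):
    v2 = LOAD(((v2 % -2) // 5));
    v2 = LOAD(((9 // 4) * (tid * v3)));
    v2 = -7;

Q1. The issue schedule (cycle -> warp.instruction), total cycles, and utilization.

cycle 0: W0.I0
cycle 1: W0.I1
cycle 2: W0.I2
cycle 3: W0.I3
cycle 4: W1.I0
cycle 5: W1.I1
cycle 6: W1.I2
cycle 7: W2.I0
cycle 8: W2.I1
cycle 9: W3.I0
cycle 10: idle
cycle 11: idle
cycle 12: W2.I2
cycle 13: W2.I3
cycle 14: W2.I4
cycle 15: W3.I1
cycle 16: idle
cycle 17: idle
cycle 18: idle
cycle 19: W3.I2

Answer: 20 cycles, utilization 3/4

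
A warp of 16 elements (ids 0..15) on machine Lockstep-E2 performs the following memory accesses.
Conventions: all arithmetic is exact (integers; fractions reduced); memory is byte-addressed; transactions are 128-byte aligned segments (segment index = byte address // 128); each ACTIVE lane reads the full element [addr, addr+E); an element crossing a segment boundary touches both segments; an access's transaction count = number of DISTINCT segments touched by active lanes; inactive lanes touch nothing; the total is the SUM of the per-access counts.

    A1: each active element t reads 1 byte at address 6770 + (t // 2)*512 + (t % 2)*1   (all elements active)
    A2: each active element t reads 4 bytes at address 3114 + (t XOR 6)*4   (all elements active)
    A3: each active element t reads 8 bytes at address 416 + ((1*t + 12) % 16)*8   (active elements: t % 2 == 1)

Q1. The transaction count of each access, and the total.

A1: 8 transactions
A2: 1 transaction
A3: 2 transactions

Answer: 8,1,2; total 11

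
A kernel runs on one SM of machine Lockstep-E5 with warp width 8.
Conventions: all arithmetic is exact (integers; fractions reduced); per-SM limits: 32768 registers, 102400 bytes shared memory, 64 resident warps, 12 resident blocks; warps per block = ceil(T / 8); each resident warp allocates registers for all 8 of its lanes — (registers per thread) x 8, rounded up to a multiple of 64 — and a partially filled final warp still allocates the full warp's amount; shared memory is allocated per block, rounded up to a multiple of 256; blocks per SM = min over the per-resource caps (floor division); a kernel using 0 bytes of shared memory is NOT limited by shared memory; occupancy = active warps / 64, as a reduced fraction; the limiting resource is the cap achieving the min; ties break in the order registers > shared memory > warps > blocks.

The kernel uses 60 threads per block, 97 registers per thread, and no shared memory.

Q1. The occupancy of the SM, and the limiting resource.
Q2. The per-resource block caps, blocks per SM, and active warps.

Answer: occupancy 1/2, limited by registers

registers: 4 blocks
shared memory: no limit (kernel uses none)
warps: 8 blocks
blocks: 12 blocks

Answer: 4 blocks, 32 active warps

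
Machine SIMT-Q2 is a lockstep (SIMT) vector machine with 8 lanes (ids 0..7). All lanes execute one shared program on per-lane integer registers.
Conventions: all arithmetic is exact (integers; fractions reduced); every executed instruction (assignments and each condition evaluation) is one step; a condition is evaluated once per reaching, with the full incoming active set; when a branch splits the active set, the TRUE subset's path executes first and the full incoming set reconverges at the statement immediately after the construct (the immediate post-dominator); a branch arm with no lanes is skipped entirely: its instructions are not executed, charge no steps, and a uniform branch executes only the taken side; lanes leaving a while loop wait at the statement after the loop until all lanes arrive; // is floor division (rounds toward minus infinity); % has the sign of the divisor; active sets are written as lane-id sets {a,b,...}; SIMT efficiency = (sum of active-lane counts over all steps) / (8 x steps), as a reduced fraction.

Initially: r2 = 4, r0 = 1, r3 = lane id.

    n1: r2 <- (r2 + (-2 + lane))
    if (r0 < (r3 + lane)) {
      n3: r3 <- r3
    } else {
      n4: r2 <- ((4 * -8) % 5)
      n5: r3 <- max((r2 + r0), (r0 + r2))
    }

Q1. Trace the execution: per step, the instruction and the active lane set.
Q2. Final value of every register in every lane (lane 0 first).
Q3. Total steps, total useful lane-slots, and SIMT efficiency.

step 0: r2 <- (r2 + (-2 + lane))     {0,1,2,3,4,5,6,7}
step 1: eval (r0 < (r3 + lane))      {0,1,2,3,4,5,6,7}
step 2: r3 <- r3                     {1,2,3,4,5,6,7}
step 3: r2 <- ((4 * -8) % 5)         {0}
step 4: r3 <- max((r2 + r0), (r0 + r2)) {0}

Answer: 5 steps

r2: 3,3,4,5,6,7,8,9
r0: 1,1,1,1,1,1,1,1
r3: 4,1,2,3,4,5,6,7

steps = 5; useful = 25; efficiency = 25/40 = 5/8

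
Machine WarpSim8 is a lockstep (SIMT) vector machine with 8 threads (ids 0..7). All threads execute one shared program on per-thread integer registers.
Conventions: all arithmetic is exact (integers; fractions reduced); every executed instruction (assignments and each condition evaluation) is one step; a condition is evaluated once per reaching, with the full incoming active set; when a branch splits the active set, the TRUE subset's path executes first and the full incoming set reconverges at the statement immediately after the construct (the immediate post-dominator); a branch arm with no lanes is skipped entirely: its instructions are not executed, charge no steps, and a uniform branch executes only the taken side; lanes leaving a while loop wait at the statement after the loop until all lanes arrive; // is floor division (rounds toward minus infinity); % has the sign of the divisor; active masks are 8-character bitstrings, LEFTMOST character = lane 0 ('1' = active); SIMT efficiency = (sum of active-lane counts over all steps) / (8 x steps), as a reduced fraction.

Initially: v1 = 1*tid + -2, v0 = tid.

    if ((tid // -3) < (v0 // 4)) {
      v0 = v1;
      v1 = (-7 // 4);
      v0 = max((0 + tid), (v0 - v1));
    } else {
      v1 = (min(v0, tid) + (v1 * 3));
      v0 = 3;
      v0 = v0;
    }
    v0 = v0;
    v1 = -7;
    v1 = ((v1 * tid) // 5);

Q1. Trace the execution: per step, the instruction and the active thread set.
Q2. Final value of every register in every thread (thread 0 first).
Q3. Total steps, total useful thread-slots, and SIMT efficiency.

step 0: eval ((tid // -3) < (v0 // 4)) 11111111
step 1: v0 <- v1                     01111111
step 2: v1 <- (-7 // 4)              01111111
step 3: v0 <- max((0 + tid), (v0 - v1)) 01111111
step 4: v1 <- (min(v0, tid) + (v1 * 3)) 10000000
step 5: v0 <- 3                      10000000
step 6: v0 <- v0                     10000000
step 7: v0 <- v0                     11111111
step 8: v1 <- -7                     11111111
step 9: v1 <- ((v1 * tid) // 5)      11111111

Answer: 10 steps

v1: 0,-2,-3,-5,-6,-7,-9,-10
v0: 3,1,2,3,4,5,6,7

steps = 10; useful = 56; efficiency = 56/80 = 7/10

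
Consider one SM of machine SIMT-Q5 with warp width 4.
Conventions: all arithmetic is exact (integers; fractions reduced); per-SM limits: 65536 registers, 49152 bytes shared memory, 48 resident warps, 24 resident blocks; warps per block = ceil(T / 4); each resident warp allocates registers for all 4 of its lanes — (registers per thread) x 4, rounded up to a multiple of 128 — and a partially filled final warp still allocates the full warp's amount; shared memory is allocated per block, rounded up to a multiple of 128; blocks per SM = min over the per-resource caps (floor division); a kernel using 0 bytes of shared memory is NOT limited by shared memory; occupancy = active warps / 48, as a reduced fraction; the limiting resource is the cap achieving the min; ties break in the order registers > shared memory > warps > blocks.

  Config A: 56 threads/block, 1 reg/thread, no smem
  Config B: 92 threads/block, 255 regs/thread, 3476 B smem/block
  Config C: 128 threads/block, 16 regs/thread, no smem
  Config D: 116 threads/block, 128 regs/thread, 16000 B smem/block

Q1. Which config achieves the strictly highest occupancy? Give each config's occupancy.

occupancies: A 7/8, B 23/24, C 2/3, D 29/48

Answer: B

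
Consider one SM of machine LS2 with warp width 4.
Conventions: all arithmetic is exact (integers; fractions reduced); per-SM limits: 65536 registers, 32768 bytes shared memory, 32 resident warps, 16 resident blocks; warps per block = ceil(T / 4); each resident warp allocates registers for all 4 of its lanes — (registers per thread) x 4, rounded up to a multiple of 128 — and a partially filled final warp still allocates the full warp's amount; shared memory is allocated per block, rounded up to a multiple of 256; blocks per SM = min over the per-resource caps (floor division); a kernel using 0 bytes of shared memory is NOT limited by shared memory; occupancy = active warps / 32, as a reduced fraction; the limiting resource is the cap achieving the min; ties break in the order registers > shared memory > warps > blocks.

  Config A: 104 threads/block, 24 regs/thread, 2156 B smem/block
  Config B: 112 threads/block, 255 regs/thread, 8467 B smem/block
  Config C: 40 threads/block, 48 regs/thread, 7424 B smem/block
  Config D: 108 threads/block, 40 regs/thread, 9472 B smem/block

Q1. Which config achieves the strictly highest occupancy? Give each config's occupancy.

occupancies: A 13/16, B 7/8, C 15/16, D 27/32

Answer: C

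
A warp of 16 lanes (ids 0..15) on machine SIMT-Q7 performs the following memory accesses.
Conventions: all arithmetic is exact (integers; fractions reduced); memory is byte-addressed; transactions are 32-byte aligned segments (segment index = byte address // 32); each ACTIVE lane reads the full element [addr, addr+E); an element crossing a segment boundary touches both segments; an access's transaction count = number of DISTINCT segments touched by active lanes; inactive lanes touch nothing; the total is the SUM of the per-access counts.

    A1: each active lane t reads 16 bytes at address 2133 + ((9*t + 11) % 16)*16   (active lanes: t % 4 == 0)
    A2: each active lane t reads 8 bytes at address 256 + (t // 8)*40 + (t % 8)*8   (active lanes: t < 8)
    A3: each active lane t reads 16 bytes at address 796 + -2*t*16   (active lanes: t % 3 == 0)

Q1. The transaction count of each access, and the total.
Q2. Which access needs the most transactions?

A1: 4 transactions
A2: 2 transactions
A3: 12 transactions

Answer: 4,2,12; total 18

Answer: A3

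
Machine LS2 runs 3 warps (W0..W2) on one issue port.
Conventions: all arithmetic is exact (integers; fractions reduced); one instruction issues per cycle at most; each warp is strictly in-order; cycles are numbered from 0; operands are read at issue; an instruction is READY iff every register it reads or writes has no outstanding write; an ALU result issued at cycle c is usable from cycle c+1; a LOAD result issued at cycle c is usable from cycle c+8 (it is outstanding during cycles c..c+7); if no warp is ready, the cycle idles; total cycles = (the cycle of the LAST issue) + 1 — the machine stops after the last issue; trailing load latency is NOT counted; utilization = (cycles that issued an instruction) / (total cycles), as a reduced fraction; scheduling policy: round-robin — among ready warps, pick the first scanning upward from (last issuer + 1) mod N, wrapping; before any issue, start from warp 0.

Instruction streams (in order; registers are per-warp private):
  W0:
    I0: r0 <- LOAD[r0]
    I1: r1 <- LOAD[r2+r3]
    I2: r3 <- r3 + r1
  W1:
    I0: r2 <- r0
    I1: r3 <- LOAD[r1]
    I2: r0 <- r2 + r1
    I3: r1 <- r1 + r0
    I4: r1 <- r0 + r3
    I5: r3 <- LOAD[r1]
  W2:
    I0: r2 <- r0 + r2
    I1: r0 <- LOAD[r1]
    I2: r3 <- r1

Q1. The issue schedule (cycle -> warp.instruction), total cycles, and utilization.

cycle 0: W0.I0
cycle 1: W1.I0
cycle 2: W2.I0
cycle 3: W0.I1
cycle 4: W1.I1
cycle 5: W2.I1
cycle 6: W1.I2
cycle 7: W2.I2
cycle 8: W1.I3
cycle 9: idle
cycle 10: idle
cycle 11: W0.I2
cycle 12: W1.I4
cycle 13: W1.I5

Answer: 14 cycles, utilization 6/7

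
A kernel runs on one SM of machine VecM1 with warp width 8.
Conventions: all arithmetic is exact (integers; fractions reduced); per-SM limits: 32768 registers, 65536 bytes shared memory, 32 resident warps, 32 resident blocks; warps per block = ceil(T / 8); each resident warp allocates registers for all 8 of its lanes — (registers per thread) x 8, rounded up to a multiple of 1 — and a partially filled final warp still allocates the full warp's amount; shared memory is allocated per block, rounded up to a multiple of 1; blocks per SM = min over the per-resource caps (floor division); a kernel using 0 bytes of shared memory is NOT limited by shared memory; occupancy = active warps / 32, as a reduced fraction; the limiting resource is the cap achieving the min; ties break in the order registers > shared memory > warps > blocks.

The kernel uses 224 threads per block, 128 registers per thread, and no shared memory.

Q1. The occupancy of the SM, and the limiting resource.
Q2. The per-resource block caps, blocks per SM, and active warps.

Answer: occupancy 7/8, limited by registers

registers: 1 block
shared memory: no limit (kernel uses none)
warps: 1 block
blocks: 32 blocks

Answer: 1 block, 28 active warps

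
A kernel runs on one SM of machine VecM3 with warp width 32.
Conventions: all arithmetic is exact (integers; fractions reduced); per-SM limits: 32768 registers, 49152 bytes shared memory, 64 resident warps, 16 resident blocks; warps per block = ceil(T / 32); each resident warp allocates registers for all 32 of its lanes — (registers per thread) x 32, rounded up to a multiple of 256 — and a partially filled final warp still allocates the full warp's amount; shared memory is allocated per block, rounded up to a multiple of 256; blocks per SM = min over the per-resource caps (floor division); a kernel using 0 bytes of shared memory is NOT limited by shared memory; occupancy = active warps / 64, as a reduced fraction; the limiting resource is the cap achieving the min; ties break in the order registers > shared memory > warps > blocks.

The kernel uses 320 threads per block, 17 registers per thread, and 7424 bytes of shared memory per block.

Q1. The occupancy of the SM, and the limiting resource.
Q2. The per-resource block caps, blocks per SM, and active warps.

Answer: occupancy 5/8, limited by registers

registers: 4 blocks
shared memory: 6 blocks
warps: 6 blocks
blocks: 16 blocks

Answer: 4 blocks, 40 active warps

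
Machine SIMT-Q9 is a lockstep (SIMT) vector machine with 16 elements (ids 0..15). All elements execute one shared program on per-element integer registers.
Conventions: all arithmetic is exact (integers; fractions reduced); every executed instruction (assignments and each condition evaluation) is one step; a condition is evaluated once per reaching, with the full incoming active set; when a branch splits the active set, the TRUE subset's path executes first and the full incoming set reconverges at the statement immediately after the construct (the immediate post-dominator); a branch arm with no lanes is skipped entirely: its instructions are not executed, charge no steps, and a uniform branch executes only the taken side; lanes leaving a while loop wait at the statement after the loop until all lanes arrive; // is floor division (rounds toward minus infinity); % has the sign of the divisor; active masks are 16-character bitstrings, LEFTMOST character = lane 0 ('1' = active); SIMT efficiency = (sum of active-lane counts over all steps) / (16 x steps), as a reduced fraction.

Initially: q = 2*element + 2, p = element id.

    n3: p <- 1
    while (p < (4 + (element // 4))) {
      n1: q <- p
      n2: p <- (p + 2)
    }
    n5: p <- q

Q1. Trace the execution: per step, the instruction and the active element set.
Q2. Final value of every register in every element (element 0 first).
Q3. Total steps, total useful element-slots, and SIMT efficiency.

step 0: p <- 1                       1111111111111111
step 1: eval (p < (4 + (element // 4))) 1111111111111111
step 2: q <- p                       1111111111111111
step 3: p <- (p + 2)                 1111111111111111
step 4: eval (p < (4 + (element // 4))) 1111111111111111
step 5: q <- p                       1111111111111111
step 6: p <- (p + 2)                 1111111111111111
step 7: eval (p < (4 + (element // 4))) 1111111111111111
step 8: q <- p                       0000000011111111
step 9: p <- (p + 2)                 0000000011111111
step 10: eval (p < (4 + (element // 4))) 0000000011111111
step 11: p <- q                       1111111111111111

Answer: 12 steps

q: 3,3,3,3,3,3,3,3,5,5,5,5,5,5,5,5
p: 3,3,3,3,3,3,3,3,5,5,5,5,5,5,5,5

steps = 12; useful = 168; efficiency = 168/192 = 7/8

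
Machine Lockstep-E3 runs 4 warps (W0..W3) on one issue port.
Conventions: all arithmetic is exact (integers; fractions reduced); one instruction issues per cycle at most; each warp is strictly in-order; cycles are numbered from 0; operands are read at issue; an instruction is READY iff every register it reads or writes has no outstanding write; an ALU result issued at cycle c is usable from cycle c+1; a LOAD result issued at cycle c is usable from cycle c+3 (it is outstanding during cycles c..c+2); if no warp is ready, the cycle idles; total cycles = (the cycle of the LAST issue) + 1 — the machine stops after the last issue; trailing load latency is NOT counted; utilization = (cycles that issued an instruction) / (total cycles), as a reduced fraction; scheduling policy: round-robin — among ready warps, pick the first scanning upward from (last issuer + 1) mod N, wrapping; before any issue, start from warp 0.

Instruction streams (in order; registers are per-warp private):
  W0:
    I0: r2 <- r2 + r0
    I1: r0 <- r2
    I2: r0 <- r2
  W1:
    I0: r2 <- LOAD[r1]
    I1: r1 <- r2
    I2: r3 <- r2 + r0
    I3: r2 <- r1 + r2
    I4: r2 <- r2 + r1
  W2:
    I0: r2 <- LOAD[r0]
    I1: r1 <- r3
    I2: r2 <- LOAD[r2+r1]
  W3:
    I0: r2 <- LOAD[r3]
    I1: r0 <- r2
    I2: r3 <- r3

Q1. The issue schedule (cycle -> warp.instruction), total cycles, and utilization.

cycle 0: W0.I0
cycle 1: W1.I0
cycle 2: W2.I0
cycle 3: W3.I0
cycle 4: W0.I1
cycle 5: W1.I1
cycle 6: W2.I1
cycle 7: W3.I1
cycle 8: W0.I2
cycle 9: W1.I2
cycle 10: W2.I2
cycle 11: W3.I2
cycle 12: W1.I3
cycle 13: W1.I4

Answer: 14 cycles, utilization 1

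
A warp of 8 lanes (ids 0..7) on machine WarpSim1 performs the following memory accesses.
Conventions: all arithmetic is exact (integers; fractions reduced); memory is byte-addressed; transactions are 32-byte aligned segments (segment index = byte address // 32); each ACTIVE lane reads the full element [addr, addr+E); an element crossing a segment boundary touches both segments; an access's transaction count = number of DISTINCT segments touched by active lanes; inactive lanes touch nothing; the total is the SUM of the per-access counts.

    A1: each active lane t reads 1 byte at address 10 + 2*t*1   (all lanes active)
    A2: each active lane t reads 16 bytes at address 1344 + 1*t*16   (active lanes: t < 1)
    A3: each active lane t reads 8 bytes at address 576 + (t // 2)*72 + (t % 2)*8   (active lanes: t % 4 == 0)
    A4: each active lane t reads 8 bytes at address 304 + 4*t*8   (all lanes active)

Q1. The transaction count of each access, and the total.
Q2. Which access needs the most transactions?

A1: 1 transaction
A2: 1 transaction
A3: 2 transactions
A4: 8 transactions

Answer: 1,1,2,8; total 12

Answer: A4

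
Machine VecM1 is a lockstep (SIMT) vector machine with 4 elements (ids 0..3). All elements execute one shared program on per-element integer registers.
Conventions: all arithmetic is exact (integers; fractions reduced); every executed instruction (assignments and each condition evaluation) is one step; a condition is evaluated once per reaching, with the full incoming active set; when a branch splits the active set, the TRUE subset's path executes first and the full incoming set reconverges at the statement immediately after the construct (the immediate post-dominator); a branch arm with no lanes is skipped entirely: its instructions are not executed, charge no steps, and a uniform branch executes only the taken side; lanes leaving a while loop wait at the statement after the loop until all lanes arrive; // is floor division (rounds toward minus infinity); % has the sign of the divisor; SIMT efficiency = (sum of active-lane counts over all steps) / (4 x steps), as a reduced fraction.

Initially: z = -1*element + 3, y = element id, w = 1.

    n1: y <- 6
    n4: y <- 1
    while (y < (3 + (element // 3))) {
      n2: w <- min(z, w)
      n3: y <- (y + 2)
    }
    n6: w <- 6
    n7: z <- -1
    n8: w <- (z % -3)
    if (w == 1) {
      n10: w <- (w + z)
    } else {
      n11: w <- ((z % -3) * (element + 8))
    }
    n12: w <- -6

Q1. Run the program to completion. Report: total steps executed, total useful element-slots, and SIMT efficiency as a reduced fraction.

Answer: 15 steps, 51 useful, 17/20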